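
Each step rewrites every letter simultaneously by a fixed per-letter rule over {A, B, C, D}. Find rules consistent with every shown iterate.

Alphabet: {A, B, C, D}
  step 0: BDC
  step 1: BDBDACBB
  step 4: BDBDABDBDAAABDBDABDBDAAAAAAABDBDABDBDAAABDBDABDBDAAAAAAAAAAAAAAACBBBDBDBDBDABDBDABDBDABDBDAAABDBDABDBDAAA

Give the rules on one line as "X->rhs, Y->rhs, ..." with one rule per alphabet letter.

  step 0 ⇒ step 1: BDC ⇒ BD·BDA·CBB
    B ↦ BD
    C ↦ CBB
    D ↦ BDA
    A ↦ AA  (constrained at step 1)

A->AA, B->BD, C->CBB, D->BDA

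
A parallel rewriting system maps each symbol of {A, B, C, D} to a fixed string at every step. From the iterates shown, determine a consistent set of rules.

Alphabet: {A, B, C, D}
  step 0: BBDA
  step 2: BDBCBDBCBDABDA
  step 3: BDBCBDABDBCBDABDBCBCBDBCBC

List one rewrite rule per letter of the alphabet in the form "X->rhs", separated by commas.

  step 2 ⇒ step 3: BDBCBDBCBDABDA ⇒ BD·BC·BD·A·BD·BC·BD·A·BD·BC·BC·BD·BC·BC
    A ↦ BC
    B ↦ BD
    C ↦ A
    D ↦ BC

A->BC, B->BD, C->A, D->BC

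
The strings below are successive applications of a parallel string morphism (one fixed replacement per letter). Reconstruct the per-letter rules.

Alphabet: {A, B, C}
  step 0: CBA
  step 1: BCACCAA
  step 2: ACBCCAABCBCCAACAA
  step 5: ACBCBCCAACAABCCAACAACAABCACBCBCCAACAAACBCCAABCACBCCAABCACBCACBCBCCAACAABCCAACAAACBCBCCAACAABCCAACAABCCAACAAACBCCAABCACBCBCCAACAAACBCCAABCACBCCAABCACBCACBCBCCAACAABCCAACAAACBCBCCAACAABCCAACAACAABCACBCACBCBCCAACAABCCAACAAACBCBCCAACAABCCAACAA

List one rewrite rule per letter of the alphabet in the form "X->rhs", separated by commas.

A->CAA, B->AC, C->BC

  step 1 ⇒ step 2: BCACCAA ⇒ AC·BC·CAA·BC·BC·CAA·CAA
    A ↦ CAA
    B ↦ AC
    C ↦ BC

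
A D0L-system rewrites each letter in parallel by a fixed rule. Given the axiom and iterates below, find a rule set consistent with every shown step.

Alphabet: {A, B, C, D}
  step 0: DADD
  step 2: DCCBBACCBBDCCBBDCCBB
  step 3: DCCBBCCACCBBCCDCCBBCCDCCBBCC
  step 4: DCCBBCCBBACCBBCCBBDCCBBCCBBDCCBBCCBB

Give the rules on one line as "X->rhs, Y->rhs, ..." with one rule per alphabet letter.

A->ACC, B->C, C->B, D->DCC

  step 3 ⇒ step 4: DCCBBCCACCBBCCDCCBBCCDCCBBCC ⇒ DCC·B·B·C·C·B·B·ACC·B·B·C·C·B·B·DCC·B·B·C·C·B·B·DCC·B·B·C·C·B·B
    A ↦ ACC
    B ↦ C
    C ↦ B
    D ↦ DCC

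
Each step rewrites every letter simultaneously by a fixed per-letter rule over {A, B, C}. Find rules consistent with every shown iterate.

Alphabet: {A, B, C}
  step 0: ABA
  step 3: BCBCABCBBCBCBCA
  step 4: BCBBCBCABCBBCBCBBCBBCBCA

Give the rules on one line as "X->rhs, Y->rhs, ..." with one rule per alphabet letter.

A->CA, B->BC, C->B

  step 3 ⇒ step 4: BCBCABCBBCBCBCA ⇒ BC·B·BC·B·CA·BC·B·BC·BC·B·BC·B·BC·B·CA
    A ↦ CA
    B ↦ BC
    C ↦ B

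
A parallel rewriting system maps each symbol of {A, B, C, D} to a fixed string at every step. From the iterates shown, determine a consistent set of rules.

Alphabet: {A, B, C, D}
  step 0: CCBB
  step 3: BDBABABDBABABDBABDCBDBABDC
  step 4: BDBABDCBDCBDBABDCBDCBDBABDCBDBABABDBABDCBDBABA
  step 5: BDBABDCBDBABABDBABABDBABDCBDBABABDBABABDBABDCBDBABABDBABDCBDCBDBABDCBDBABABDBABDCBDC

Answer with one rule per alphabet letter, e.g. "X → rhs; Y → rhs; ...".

A->C, B->BD, C->BA, D->BA

  step 4 ⇒ step 5: BDBABDCBDCBDBABDCBDCBDBABDCBDBABABDBABDCBDBABA ⇒ BD·BA·BD·C·BD·BA·BA·BD·BA·BA·BD·BA·BD·C·BD·BA·BA·BD·BA·BA·BD·BA·BD·C·BD·BA·BA·BD·BA·BD·C·BD·C·BD·BA·BD·C·BD·BA·BA·BD·BA·BD·C·BD·C
    A ↦ C
    B ↦ BD
    C ↦ BA
    D ↦ BA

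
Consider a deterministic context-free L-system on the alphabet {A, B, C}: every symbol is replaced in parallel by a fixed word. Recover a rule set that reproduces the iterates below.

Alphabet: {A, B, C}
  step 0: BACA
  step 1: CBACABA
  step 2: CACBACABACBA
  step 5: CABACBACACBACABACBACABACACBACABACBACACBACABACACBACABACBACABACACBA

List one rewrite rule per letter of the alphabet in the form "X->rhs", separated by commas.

  step 1 ⇒ step 2: CBACABA ⇒ CA·C·BA·CA·BA·C·BA
    A ↦ BA
    B ↦ C
    C ↦ CA

A->BA, B->C, C->CA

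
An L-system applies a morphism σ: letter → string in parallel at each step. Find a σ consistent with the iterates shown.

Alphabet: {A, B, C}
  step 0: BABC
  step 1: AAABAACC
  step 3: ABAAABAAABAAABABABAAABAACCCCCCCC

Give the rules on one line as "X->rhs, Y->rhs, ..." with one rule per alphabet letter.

  step 0 ⇒ step 1: BABC ⇒ AA·AB·AA·CC
    A ↦ AB
    B ↦ AA
    C ↦ CC

A->AB, B->AA, C->CC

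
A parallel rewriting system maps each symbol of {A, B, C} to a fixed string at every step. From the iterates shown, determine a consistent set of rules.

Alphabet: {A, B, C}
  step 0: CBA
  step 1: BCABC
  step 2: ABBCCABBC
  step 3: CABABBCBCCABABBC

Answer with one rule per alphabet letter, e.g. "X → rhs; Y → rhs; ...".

  step 2 ⇒ step 3: ABBCCABBC ⇒ C·AB·AB·BC·BC·C·AB·AB·BC
    A ↦ C
    B ↦ AB
    C ↦ BC

A->C, B->AB, C->BC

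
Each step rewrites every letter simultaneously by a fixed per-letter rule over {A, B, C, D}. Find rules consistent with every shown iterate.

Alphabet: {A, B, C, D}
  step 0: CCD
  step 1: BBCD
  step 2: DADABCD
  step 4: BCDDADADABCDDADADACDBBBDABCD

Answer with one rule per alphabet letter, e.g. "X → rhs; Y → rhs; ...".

  step 1 ⇒ step 2: BBCD ⇒ DA·DA·B·CD
    B ↦ DA
    C ↦ B
    D ↦ CD
    A ↦ BBB  (constrained at step 2)

A->BBB, B->DA, C->B, D->CD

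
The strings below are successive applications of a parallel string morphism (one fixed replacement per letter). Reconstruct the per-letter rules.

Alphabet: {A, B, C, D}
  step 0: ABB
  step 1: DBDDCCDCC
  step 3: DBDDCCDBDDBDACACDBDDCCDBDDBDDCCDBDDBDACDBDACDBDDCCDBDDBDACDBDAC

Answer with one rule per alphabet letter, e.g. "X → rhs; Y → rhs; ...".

  step 0 ⇒ step 1: ABB ⇒ DBD·DCC·DCC
    A ↦ DBD
    B ↦ DCC
    C ↦ AC  (constrained at step 1)
    D ↦ DBD  (constrained at step 1)

A->DBD, B->DCC, C->AC, D->DBD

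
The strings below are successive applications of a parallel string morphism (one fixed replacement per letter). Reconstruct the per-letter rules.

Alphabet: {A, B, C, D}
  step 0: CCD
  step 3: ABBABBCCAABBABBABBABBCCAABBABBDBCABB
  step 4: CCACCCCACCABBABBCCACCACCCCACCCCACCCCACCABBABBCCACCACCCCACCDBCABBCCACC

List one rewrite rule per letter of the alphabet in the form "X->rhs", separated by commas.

A->CCA, B->C, C->ABB, D->DB

  step 3 ⇒ step 4: ABBABBCCAABBABBABBABBCCAABBABBDBCABB ⇒ CCA·C·C·CCA·C·C·ABB·ABB·CCA·CCA·C·C·CCA·C·C·CCA·C·C·CCA·C·C·ABB·ABB·CCA·CCA·C·C·CCA·C·C·DB·C·ABB·CCA·C·C
    A ↦ CCA
    B ↦ C
    C ↦ ABB
    D ↦ DB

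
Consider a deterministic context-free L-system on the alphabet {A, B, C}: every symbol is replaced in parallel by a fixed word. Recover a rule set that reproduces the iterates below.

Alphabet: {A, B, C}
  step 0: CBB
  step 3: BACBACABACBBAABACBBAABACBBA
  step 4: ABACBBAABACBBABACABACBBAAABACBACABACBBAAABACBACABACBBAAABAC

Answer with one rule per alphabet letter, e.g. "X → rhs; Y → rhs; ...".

  step 3 ⇒ step 4: BACBACABACBBAABACBBAABACBBA ⇒ A·BAC·BBA·A·BAC·BBA·BAC·A·BAC·BBA·A·A·BAC·BAC·A·BAC·BBA·A·A·BAC·BAC·A·BAC·BBA·A·A·BAC
    A ↦ BAC
    B ↦ A
    C ↦ BBA

A->BAC, B->A, C->BBA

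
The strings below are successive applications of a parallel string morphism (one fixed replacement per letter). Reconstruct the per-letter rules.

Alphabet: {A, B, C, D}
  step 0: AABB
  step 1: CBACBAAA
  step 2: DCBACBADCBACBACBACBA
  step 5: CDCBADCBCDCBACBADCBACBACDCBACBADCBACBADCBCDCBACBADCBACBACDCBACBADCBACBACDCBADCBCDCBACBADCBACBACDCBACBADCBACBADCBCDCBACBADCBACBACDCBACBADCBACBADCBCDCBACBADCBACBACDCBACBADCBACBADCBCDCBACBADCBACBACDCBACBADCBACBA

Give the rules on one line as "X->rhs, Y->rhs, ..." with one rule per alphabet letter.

  step 1 ⇒ step 2: CBACBAAA ⇒ DCB·A·CBA·DCB·A·CBA·CBA·CBA
    A ↦ CBA
    B ↦ A
    C ↦ DCB
    D ↦ C  (constrained at step 2)

A->CBA, B->A, C->DCB, D->C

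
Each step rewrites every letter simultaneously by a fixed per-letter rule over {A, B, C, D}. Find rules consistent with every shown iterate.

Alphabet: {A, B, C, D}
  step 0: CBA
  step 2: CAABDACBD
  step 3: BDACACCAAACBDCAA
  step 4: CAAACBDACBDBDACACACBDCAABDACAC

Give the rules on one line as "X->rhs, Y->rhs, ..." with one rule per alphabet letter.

A->AC, B->C, C->BD, D->AA

  step 3 ⇒ step 4: BDACACCAAACBDCAA ⇒ C·AA·AC·BD·AC·BD·BD·AC·AC·AC·BD·C·AA·BD·AC·AC
    A ↦ AC
    B ↦ C
    C ↦ BD
    D ↦ AA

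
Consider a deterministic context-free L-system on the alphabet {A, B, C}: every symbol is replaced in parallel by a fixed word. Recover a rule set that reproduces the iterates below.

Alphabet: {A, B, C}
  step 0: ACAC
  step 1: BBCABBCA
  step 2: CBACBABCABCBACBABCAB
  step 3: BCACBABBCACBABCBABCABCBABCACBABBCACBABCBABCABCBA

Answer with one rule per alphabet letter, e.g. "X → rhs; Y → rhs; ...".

A->B, B->CBA, C->BCA

  step 2 ⇒ step 3: CBACBABCABCBACBABCAB ⇒ BCA·CBA·B·BCA·CBA·B·CBA·BCA·B·CBA·BCA·CBA·B·BCA·CBA·B·CBA·BCA·B·CBA
    A ↦ B
    B ↦ CBA
    C ↦ BCA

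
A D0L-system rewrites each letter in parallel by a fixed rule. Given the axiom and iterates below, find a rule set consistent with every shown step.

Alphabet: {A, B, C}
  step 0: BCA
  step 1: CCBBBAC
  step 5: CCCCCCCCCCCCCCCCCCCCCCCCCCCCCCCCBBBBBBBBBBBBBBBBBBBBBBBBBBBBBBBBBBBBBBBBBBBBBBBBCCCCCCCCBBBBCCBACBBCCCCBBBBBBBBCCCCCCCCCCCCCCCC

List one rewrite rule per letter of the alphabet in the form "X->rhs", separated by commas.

  step 0 ⇒ step 1: BCA ⇒ CC·BB·BAC
    A ↦ BAC
    B ↦ CC
    C ↦ BB

A->BAC, B->CC, C->BB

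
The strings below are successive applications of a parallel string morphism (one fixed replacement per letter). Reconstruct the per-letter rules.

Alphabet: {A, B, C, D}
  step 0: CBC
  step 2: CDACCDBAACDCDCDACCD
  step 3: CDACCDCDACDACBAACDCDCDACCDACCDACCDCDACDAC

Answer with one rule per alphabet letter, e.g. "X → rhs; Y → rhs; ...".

A->CD, B->BAA, C->CDA, D->C

  step 2 ⇒ step 3: CDACCDBAACDCDCDACCD ⇒ CDA·C·CD·CDA·CDA·C·BAA·CD·CD·CDA·C·CDA·C·CDA·C·CD·CDA·CDA·C
    A ↦ CD
    B ↦ BAA
    C ↦ CDA
    D ↦ C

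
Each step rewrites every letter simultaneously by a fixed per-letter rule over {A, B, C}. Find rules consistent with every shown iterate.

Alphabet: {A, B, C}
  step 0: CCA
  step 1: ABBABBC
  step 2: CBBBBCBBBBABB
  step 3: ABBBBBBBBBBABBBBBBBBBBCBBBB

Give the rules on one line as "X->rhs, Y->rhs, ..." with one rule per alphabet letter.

A->C, B->BB, C->ABB

  step 2 ⇒ step 3: CBBBBCBBBBABB ⇒ ABB·BB·BB·BB·BB·ABB·BB·BB·BB·BB·C·BB·BB
    A ↦ C
    B ↦ BB
    C ↦ ABB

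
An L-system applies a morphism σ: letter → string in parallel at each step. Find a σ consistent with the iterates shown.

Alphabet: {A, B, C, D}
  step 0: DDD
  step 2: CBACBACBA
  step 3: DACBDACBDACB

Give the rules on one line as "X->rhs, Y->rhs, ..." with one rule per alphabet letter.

A->CB, B->A, C->D, D->AB

  step 2 ⇒ step 3: CBACBACBA ⇒ D·A·CB·D·A·CB·D·A·CB
    A ↦ CB
    B ↦ A
    C ↦ D
    D ↦ AB  (constrained at step 0)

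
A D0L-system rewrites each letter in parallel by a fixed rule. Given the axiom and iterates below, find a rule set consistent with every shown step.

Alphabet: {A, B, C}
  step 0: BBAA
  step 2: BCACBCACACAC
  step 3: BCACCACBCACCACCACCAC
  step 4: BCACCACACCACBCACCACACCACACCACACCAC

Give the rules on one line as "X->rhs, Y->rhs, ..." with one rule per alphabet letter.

  step 3 ⇒ step 4: BCACCACBCACCACCACCAC ⇒ BC·AC·C·AC·AC·C·AC·BC·AC·C·AC·AC·C·AC·AC·C·AC·AC·C·AC
    A ↦ C
    B ↦ BC
    C ↦ AC

A->C, B->BC, C->AC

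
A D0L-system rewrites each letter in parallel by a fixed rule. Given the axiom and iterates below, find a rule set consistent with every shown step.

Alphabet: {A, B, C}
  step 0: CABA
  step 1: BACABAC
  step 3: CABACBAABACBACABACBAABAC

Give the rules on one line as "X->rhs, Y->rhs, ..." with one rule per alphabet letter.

  step 0 ⇒ step 1: CABA ⇒ BA·C·ABA·C
    A ↦ C
    B ↦ ABA
    C ↦ BA

A->C, B->ABA, C->BA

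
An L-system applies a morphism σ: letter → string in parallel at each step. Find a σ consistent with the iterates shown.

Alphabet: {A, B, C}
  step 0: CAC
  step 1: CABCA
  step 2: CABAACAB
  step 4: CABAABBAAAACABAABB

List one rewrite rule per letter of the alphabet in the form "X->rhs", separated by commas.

A->B, B->AA, C->CA

  step 1 ⇒ step 2: CABCA ⇒ CA·B·AA·CA·B
    A ↦ B
    B ↦ AA
    C ↦ CA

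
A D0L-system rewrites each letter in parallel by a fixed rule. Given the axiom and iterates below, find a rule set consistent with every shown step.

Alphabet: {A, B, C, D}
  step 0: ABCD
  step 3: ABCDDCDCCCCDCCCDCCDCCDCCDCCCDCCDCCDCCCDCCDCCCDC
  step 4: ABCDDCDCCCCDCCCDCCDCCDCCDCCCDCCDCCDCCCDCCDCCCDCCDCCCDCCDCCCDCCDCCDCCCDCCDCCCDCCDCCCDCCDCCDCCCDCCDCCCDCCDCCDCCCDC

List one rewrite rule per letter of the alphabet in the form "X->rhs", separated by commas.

  step 3 ⇒ step 4: ABCDDCDCCCCDCCCDCCDCCDCCDCCCDCCDCCDCCCDCCDCCCDC ⇒ AB·CDD·CDC·C·C·CDC·C·CDC·CDC·CDC·CDC·C·CDC·CDC·CDC·C·CDC·CDC·C·CDC·CDC·C·CDC·CDC·C·CDC·CDC·CDC·C·CDC·CDC·C·CDC·CDC·C·CDC·CDC·CDC·C·CDC·CDC·C·CDC·CDC·CDC·C·CDC
    A ↦ AB
    B ↦ CDD
    C ↦ CDC
    D ↦ C

A->AB, B->CDD, C->CDC, D->C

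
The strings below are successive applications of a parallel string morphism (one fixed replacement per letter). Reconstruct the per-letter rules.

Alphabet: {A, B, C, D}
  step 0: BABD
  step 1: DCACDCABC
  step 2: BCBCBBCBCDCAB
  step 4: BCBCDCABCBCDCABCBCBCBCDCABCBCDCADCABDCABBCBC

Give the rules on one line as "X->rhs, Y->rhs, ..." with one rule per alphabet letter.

A->C, B->DCA, C->B, D->BC

  step 1 ⇒ step 2: DCACDCABC ⇒ BC·B·C·B·BC·B·C·DCA·B
    A ↦ C
    B ↦ DCA
    C ↦ B
    D ↦ BC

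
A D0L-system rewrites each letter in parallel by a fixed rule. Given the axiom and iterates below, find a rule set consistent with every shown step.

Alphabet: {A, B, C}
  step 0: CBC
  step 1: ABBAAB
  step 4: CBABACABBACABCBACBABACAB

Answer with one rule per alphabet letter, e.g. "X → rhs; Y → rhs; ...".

  step 0 ⇒ step 1: CBC ⇒ AB·BA·AB
    B ↦ BA
    C ↦ AB
    A ↦ C  (constrained at step 1)

A->C, B->BA, C->AB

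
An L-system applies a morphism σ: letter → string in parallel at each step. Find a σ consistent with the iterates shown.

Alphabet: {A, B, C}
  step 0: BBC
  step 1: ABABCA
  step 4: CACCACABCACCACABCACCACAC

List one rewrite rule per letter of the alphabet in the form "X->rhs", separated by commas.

  step 0 ⇒ step 1: BBC ⇒ AB·AB·CA
    B ↦ AB
    C ↦ CA
    A ↦ C  (constrained at step 1)

A->C, B->AB, C->CA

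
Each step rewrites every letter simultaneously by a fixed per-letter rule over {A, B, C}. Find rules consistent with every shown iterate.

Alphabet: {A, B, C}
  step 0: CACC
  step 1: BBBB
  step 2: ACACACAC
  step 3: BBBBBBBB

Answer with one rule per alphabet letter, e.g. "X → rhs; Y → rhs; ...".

  step 2 ⇒ step 3: ACACACAC ⇒ B·B·B·B·B·B·B·B
    A ↦ B
    C ↦ B
  step 1 ⇒ step 2: BBBB ⇒ AC·AC·AC·AC
    B ↦ AC

A->B, B->AC, C->B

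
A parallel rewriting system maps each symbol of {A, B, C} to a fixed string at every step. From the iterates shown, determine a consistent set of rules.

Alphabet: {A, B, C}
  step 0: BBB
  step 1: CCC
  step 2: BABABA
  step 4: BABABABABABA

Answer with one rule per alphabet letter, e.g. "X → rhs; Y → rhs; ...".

  step 1 ⇒ step 2: CCC ⇒ BA·BA·BA
    C ↦ BA
    A ↦ C  (constrained at step 2)
  step 0 ⇒ step 1: BBB ⇒ C·C·C
    B ↦ C

A->C, B->C, C->BA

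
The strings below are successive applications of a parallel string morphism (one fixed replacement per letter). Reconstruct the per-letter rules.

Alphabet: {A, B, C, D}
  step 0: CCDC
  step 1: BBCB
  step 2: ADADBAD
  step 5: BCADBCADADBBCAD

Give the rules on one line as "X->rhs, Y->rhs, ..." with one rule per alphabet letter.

A->B, B->AD, C->B, D->C

  step 1 ⇒ step 2: BBCB ⇒ AD·AD·B·AD
    B ↦ AD
    C ↦ B
    A ↦ B  (constrained at step 2)
  step 0 ⇒ step 1: CCDC ⇒ B·B·C·B
    D ↦ C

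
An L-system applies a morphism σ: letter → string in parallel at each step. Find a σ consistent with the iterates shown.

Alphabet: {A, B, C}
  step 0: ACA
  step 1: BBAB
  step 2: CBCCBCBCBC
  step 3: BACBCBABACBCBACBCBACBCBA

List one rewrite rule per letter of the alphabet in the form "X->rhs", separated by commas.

A->B, B->CBC, C->BA

  step 2 ⇒ step 3: CBCCBCBCBC ⇒ BA·CBC·BA·BA·CBC·BA·CBC·BA·CBC·BA
    B ↦ CBC
    C ↦ BA
  step 0 ⇒ step 1: ACA ⇒ B·BA·B
    A ↦ B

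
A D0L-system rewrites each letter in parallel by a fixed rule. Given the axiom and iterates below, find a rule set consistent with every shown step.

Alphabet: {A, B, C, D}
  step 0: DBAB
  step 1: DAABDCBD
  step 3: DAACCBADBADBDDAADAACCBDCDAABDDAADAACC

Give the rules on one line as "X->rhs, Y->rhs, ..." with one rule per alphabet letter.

A->C, B->BD, C->BAD, D->DAA

  step 0 ⇒ step 1: DBAB ⇒ DAA·BD·C·BD
    A ↦ C
    B ↦ BD
    D ↦ DAA
    C ↦ BAD  (constrained at step 1)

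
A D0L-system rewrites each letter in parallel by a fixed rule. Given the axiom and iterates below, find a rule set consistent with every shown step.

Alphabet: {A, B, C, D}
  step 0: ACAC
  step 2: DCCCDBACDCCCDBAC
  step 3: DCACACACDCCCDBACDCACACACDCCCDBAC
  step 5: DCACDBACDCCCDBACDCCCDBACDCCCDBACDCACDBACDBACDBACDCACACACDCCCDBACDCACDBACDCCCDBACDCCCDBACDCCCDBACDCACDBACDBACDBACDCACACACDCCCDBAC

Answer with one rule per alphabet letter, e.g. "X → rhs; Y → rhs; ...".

A->DB, B->CC, C->AC, D->DC

  step 2 ⇒ step 3: DCCCDBACDCCCDBAC ⇒ DC·AC·AC·AC·DC·CC·DB·AC·DC·AC·AC·AC·DC·CC·DB·AC
    A ↦ DB
    B ↦ CC
    C ↦ AC
    D ↦ DC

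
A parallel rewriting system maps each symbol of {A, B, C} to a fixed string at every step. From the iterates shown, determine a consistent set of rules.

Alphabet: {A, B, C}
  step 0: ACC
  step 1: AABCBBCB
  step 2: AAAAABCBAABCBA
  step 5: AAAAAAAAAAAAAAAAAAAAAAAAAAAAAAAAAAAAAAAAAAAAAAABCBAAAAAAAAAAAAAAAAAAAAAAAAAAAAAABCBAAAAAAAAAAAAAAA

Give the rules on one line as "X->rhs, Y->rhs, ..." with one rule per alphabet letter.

A->AA, B->A, C->BCB

  step 1 ⇒ step 2: AABCBBCB ⇒ AA·AA·A·BCB·A·A·BCB·A
    A ↦ AA
    B ↦ A
    C ↦ BCB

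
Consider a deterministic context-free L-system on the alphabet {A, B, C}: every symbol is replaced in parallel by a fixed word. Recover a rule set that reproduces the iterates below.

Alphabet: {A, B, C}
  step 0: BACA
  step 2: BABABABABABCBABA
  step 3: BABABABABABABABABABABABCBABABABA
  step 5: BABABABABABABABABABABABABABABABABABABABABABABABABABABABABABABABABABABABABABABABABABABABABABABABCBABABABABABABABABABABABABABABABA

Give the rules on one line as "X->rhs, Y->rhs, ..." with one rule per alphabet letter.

A->BA, B->BA, C->BC

  step 2 ⇒ step 3: BABABABABABCBABA ⇒ BA·BA·BA·BA·BA·BA·BA·BA·BA·BA·BA·BC·BA·BA·BA·BA
    A ↦ BA
    B ↦ BA
    C ↦ BC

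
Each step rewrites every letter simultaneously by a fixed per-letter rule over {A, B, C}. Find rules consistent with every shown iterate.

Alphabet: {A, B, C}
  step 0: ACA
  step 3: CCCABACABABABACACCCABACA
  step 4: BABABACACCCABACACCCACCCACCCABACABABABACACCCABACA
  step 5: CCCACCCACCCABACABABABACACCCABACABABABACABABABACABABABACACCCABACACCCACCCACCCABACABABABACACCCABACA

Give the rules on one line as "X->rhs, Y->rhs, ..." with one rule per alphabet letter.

  step 4 ⇒ step 5: BABABACACCCABACACCCACCCACCCABACABABABACACCCABACA ⇒ CC·CA·CC·CA·CC·CA·BA·CA·BA·BA·BA·CA·CC·CA·BA·CA·BA·BA·BA·CA·BA·BA·BA·CA·BA·BA·BA·CA·CC·CA·BA·CA·CC·CA·CC·CA·CC·CA·BA·CA·BA·BA·BA·CA·CC·CA·BA·CA
    A ↦ CA
    B ↦ CC
    C ↦ BA

A->CA, B->CC, C->BA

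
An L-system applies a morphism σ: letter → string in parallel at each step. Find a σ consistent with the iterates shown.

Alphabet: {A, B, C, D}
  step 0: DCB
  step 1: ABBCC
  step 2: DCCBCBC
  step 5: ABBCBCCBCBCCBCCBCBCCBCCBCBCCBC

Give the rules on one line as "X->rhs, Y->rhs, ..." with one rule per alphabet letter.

  step 1 ⇒ step 2: ABBCC ⇒ D·C·C·BC·BC
    A ↦ D
    B ↦ C
    C ↦ BC
  step 0 ⇒ step 1: DCB ⇒ AB·BC·C
    D ↦ AB

A->D, B->C, C->BC, D->AB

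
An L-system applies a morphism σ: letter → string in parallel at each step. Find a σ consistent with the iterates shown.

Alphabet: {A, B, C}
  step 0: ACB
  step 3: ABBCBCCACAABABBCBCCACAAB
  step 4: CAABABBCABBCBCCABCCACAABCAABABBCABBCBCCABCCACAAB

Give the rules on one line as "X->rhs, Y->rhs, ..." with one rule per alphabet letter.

  step 3 ⇒ step 4: ABBCBCCACAABABBCBCCACAAB ⇒ CA·AB·AB·BC·AB·BC·BC·CA·BC·CA·CA·AB·CA·AB·AB·BC·AB·BC·BC·CA·BC·CA·CA·AB
    A ↦ CA
    B ↦ AB
    C ↦ BC

A->CA, B->AB, C->BC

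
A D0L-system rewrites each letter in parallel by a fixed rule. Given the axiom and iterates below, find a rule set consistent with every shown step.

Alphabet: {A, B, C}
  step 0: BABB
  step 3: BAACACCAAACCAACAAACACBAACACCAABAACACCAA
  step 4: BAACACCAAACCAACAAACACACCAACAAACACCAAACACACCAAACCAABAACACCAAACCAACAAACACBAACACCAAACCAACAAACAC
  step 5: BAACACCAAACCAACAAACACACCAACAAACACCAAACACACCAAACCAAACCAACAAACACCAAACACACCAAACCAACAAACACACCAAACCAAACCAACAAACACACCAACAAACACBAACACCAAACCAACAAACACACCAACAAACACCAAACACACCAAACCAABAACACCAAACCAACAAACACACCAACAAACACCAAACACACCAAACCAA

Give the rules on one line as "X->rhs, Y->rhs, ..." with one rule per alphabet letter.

  step 4 ⇒ step 5: BAACACCAAACCAACAAACACACCAACAAACACCAAACACACCAAACCAABAACACCAAACCAACAAACACBAACACCAAACCAACAAACAC ⇒ BA·AC·AC·CAA·AC·CAA·CAA·AC·AC·AC·CAA·CAA·AC·AC·CAA·AC·AC·AC·CAA·AC·CAA·AC·CAA·CAA·AC·AC·CAA·AC·AC·AC·CAA·AC·CAA·CAA·AC·AC·AC·CAA·AC·CAA·AC·CAA·CAA·AC·AC·AC·CAA·CAA·AC·AC·BA·AC·AC·CAA·AC·CAA·CAA·AC·AC·AC·CAA·CAA·AC·AC·CAA·AC·AC·AC·CAA·AC·CAA·BA·AC·AC·CAA·AC·CAA·CAA·AC·AC·AC·CAA·CAA·AC·AC·CAA·AC·AC·AC·CAA·AC·CAA
    A ↦ AC
    B ↦ BA
    C ↦ CAA

A->AC, B->BA, C->CAA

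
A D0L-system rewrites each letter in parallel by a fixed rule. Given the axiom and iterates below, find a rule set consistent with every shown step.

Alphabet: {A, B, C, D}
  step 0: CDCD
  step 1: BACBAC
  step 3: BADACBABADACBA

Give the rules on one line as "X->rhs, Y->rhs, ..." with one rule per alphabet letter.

A->D, B->BA, C->B, D->AC

  step 0 ⇒ step 1: CDCD ⇒ B·AC·B·AC
    C ↦ B
    D ↦ AC
    A ↦ D  (constrained at step 1)
    B ↦ BA  (constrained at step 1)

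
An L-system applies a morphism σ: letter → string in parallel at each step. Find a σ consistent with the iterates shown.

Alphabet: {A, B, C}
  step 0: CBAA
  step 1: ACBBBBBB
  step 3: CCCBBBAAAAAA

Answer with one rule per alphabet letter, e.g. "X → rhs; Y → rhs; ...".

A->BBB, B->C, C->A

  step 0 ⇒ step 1: CBAA ⇒ A·C·BBB·BBB
    A ↦ BBB
    B ↦ C
    C ↦ A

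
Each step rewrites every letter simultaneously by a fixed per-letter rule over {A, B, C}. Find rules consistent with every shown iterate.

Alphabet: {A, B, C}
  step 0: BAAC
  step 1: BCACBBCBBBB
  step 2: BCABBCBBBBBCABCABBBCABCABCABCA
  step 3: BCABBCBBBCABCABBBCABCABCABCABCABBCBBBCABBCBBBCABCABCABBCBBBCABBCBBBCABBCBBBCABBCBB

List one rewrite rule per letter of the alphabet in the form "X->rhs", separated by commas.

  step 2 ⇒ step 3: BCABBCBBBBBCABCABBBCABCABCABCA ⇒ BCA·BB·CBB·BCA·BCA·BB·BCA·BCA·BCA·BCA·BCA·BB·CBB·BCA·BB·CBB·BCA·BCA·BCA·BB·CBB·BCA·BB·CBB·BCA·BB·CBB·BCA·BB·CBB
    A ↦ CBB
    B ↦ BCA
    C ↦ BB

A->CBB, B->BCA, C->BB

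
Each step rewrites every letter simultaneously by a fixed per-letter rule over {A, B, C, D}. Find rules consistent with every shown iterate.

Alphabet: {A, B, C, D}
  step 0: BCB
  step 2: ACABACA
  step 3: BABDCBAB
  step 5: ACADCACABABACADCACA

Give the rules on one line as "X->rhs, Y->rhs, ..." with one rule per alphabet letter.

A->B, B->DC, C->A, D->AC

  step 2 ⇒ step 3: ACABACA ⇒ B·A·B·DC·B·A·B
    A ↦ B
    B ↦ DC
    C ↦ A
    D ↦ AC  (constrained at step 3)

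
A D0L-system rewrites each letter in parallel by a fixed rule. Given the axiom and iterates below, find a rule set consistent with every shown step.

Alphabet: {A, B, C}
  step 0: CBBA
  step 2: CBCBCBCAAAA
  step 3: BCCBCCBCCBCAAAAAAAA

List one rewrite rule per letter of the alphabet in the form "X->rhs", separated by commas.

A->AA, B->C, C->BC

  step 2 ⇒ step 3: CBCBCBCAAAA ⇒ BC·C·BC·C·BC·C·BC·AA·AA·AA·AA
    A ↦ AA
    B ↦ C
    C ↦ BC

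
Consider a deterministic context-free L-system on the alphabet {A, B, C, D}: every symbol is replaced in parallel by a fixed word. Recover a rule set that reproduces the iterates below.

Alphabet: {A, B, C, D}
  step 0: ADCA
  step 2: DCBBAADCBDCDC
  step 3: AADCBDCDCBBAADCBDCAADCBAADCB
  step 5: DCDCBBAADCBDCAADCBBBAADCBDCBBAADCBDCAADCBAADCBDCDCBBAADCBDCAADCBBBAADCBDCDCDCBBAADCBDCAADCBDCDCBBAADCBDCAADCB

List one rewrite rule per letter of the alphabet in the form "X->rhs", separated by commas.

A->B, B->DC, C->DCB, D->AA

  step 2 ⇒ step 3: DCBBAADCBDCDC ⇒ AA·DCB·DC·DC·B·B·AA·DCB·DC·AA·DCB·AA·DCB
    A ↦ B
    B ↦ DC
    C ↦ DCB
    D ↦ AA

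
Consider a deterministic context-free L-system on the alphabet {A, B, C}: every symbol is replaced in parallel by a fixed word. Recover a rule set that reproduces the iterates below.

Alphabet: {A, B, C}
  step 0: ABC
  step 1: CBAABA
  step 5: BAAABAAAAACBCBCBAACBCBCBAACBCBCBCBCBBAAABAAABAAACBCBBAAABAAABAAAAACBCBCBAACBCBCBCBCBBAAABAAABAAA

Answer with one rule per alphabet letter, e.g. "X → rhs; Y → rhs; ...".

  step 0 ⇒ step 1: ABC ⇒ CB·AA·BA
    A ↦ CB
    B ↦ AA
    C ↦ BA

A->CB, B->AA, C->BA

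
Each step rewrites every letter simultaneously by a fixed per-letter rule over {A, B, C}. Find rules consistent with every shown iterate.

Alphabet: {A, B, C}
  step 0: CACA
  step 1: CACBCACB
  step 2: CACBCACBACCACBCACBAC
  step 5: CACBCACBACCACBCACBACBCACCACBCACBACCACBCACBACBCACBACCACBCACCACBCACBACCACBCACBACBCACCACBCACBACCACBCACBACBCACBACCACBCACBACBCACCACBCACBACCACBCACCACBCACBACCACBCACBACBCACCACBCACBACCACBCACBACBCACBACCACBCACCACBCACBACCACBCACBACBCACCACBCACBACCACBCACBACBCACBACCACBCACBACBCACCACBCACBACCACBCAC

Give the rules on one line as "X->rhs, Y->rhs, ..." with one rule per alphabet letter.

A->B, B->BAC, C->CAC

  step 1 ⇒ step 2: CACBCACB ⇒ CAC·B·CAC·BAC·CAC·B·CAC·BAC
    A ↦ B
    B ↦ BAC
    C ↦ CAC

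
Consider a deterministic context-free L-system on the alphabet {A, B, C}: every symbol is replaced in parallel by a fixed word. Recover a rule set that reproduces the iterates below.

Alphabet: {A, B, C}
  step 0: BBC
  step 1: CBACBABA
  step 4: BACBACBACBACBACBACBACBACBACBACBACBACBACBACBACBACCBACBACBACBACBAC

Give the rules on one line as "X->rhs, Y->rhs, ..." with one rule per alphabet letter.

  step 0 ⇒ step 1: BBC ⇒ CBA·CBA·BA
    B ↦ CBA
    C ↦ BA
    A ↦ C  (constrained at step 1)

A->C, B->CBA, C->BA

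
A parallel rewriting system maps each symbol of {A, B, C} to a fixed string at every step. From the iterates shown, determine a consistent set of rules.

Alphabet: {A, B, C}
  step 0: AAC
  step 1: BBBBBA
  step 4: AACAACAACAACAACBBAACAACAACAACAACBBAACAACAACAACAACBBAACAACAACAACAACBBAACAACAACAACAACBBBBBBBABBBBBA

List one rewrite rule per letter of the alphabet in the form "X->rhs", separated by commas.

  step 0 ⇒ step 1: AAC ⇒ BB·BB·BA
    A ↦ BB
    C ↦ BA
    B ↦ AAC  (constrained at step 1)

A->BB, B->AAC, C->BA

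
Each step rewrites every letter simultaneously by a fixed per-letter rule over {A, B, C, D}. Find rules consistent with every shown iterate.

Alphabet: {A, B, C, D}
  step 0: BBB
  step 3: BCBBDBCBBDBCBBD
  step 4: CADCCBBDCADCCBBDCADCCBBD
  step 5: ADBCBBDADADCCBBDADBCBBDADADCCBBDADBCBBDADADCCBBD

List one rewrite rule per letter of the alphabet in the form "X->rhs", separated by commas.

A->BC, B->C, C->AD, D->BBD

  step 4 ⇒ step 5: CADCCBBDCADCCBBDCADCCBBD ⇒ AD·BC·BBD·AD·AD·C·C·BBD·AD·BC·BBD·AD·AD·C·C·BBD·AD·BC·BBD·AD·AD·C·C·BBD
    A ↦ BC
    B ↦ C
    C ↦ AD
    D ↦ BBD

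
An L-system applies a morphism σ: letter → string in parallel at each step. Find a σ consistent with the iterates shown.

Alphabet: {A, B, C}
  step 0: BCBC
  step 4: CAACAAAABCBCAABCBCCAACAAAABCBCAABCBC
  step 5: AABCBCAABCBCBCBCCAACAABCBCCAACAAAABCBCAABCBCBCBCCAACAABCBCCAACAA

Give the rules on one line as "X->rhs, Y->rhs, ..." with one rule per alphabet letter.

  step 4 ⇒ step 5: CAACAAAABCBCAABCBCCAACAAAABCBCAABCBC ⇒ AA·BC·BC·AA·BC·BC·BC·BC·C·AA·C·AA·BC·BC·C·AA·C·AA·AA·BC·BC·AA·BC·BC·BC·BC·C·AA·C·AA·BC·BC·C·AA·C·AA
    A ↦ BC
    B ↦ C
    C ↦ AA

A->BC, B->C, C->AA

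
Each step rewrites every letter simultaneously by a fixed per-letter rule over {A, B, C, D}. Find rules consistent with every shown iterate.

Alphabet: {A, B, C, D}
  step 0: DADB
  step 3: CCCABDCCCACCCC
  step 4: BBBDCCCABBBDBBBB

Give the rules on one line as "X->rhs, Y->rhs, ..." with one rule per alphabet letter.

  step 3 ⇒ step 4: CCCABDCCCACCCC ⇒ B·B·B·D·CC·CA·B·B·B·D·B·B·B·B
    A ↦ D
    B ↦ CC
    C ↦ B
    D ↦ CA

A->D, B->CC, C->B, D->CA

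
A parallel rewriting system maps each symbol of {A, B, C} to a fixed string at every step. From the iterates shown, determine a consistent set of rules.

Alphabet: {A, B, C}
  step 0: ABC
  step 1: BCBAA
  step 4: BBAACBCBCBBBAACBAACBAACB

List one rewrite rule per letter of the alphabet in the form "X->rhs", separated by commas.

A->B, B->CB, C->AA

  step 0 ⇒ step 1: ABC ⇒ B·CB·AA
    A ↦ B
    B ↦ CB
    C ↦ AA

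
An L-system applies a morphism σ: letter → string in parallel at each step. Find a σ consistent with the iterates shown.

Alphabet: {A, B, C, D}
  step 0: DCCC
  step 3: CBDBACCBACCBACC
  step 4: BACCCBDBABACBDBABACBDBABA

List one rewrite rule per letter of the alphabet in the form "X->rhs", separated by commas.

  step 3 ⇒ step 4: CBDBACCBACCBACC ⇒ BA·C·C·C·BD·BA·BA·C·BD·BA·BA·C·BD·BA·BA
    A ↦ BD
    B ↦ C
    C ↦ BA
    D ↦ C

A->BD, B->C, C->BA, D->C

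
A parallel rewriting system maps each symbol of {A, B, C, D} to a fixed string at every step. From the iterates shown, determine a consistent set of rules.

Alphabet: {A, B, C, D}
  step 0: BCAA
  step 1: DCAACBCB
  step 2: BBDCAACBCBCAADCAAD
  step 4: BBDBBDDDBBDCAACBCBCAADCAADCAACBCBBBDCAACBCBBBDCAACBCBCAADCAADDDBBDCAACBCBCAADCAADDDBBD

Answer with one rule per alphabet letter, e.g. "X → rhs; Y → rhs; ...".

  step 1 ⇒ step 2: DCAACBCB ⇒ BBD·CAA·CB·CB·CAA·D·CAA·D
    A ↦ CB
    B ↦ D
    C ↦ CAA
    D ↦ BBD

A->CB, B->D, C->CAA, D->BBD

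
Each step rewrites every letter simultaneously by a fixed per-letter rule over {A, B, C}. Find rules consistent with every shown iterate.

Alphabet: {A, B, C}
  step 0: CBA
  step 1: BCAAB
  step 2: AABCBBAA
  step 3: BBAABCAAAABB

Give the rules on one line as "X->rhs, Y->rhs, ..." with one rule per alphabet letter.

A->B, B->AA, C->BC

  step 2 ⇒ step 3: AABCBBAA ⇒ B·B·AA·BC·AA·AA·B·B
    A ↦ B
    B ↦ AA
    C ↦ BC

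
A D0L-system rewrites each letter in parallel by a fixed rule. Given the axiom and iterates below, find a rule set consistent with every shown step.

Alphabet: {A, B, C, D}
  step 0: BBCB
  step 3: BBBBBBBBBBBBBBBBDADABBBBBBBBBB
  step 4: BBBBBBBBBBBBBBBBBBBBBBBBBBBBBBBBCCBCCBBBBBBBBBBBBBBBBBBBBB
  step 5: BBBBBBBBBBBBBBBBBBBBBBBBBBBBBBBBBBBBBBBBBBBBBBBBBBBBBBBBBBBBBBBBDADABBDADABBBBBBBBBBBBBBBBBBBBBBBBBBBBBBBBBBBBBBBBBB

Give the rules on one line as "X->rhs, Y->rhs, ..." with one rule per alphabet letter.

A->B, B->BB, C->DA, D->CC

  step 4 ⇒ step 5: BBBBBBBBBBBBBBBBBBBBBBBBBBBBBBBBCCBCCBBBBBBBBBBBBBBBBBBBBB ⇒ BB·BB·BB·BB·BB·BB·BB·BB·BB·BB·BB·BB·BB·BB·BB·BB·BB·BB·BB·BB·BB·BB·BB·BB·BB·BB·BB·BB·BB·BB·BB·BB·DA·DA·BB·DA·DA·BB·BB·BB·BB·BB·BB·BB·BB·BB·BB·BB·BB·BB·BB·BB·BB·BB·BB·BB·BB·BB
    B ↦ BB
    C ↦ DA
  step 3 ⇒ step 4: BBBBBBBBBBBBBBBBDADABBBBBBBBBB ⇒ BB·BB·BB·BB·BB·BB·BB·BB·BB·BB·BB·BB·BB·BB·BB·BB·CC·B·CC·B·BB·BB·BB·BB·BB·BB·BB·BB·BB·BB
    A ↦ B
  step 3 ⇒ step 4: BBBBBBBBBBBBBBBBDADABBBBBBBBBB ⇒ BB·BB·BB·BB·BB·BB·BB·BB·BB·BB·BB·BB·BB·BB·BB·BB·CC·B·CC·B·BB·BB·BB·BB·BB·BB·BB·BB·BB·BB
    D ↦ CC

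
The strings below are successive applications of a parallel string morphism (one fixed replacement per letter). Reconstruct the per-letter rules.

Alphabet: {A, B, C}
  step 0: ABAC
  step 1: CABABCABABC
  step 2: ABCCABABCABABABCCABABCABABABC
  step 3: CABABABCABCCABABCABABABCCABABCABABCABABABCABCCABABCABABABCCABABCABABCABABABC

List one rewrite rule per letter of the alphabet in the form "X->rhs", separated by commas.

  step 2 ⇒ step 3: ABCCABABCABABABCCABABCABABABC ⇒ CAB·AB·ABC·ABC·CAB·AB·CAB·AB·ABC·CAB·AB·CAB·AB·CAB·AB·ABC·ABC·CAB·AB·CAB·AB·ABC·CAB·AB·CAB·AB·CAB·AB·ABC
    A ↦ CAB
    B ↦ AB
    C ↦ ABC

A->CAB, B->AB, C->ABC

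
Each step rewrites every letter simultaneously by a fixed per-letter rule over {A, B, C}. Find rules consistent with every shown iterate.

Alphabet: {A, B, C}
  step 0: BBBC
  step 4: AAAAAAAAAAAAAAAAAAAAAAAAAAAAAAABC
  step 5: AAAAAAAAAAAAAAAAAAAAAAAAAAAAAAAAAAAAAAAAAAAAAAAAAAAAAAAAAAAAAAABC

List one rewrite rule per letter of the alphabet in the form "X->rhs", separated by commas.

A->AA, B->A, C->BC

  step 4 ⇒ step 5: AAAAAAAAAAAAAAAAAAAAAAAAAAAAAAABC ⇒ AA·AA·AA·AA·AA·AA·AA·AA·AA·AA·AA·AA·AA·AA·AA·AA·AA·AA·AA·AA·AA·AA·AA·AA·AA·AA·AA·AA·AA·AA·AA·A·BC
    A ↦ AA
    B ↦ A
    C ↦ BC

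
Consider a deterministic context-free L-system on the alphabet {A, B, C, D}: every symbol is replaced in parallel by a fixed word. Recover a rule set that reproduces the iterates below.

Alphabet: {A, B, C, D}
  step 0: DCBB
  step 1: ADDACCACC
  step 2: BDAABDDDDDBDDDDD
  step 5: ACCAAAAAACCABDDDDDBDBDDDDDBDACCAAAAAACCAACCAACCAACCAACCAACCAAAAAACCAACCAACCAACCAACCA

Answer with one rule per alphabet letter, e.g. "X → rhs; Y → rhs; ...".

  step 1 ⇒ step 2: ADDACCACC ⇒ BD·A·A·BD·DD·DD·BD·DD·DD
    A ↦ BD
    C ↦ DD
    D ↦ A
  step 0 ⇒ step 1: DCBB ⇒ A·DD·ACC·ACC
    B ↦ ACC

A->BD, B->ACC, C->DD, D->A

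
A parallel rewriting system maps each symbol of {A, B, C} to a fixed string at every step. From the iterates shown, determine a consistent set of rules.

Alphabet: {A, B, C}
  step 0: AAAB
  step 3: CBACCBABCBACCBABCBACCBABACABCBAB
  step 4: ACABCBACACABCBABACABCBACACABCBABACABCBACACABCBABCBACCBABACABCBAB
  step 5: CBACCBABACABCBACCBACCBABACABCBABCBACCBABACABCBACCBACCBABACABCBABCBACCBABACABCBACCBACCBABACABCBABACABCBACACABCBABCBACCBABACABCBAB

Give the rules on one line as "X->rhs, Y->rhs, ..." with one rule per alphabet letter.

A->CB, B->AB, C->AC

  step 4 ⇒ step 5: ACABCBACACABCBABACABCBACACABCBABACABCBACACABCBABCBACCBABACABCBAB ⇒ CB·AC·CB·AB·AC·AB·CB·AC·CB·AC·CB·AB·AC·AB·CB·AB·CB·AC·CB·AB·AC·AB·CB·AC·CB·AC·CB·AB·AC·AB·CB·AB·CB·AC·CB·AB·AC·AB·CB·AC·CB·AC·CB·AB·AC·AB·CB·AB·AC·AB·CB·AC·AC·AB·CB·AB·CB·AC·CB·AB·AC·AB·CB·AB
    A ↦ CB
    B ↦ AB
    C ↦ AC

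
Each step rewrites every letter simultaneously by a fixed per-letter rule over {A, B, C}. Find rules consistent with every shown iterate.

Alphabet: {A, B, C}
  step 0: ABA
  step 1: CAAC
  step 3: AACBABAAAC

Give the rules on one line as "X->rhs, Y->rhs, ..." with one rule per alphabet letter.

  step 0 ⇒ step 1: ABA ⇒ C·AA·C
    A ↦ C
    B ↦ AA
    C ↦ BA  (constrained at step 1)

A->C, B->AA, C->BA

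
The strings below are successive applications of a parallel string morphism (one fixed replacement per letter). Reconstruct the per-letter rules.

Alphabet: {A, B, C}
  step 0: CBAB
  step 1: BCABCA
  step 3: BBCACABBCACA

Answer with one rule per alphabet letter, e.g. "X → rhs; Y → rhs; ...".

A->B, B->CA, C->B

  step 0 ⇒ step 1: CBAB ⇒ B·CA·B·CA
    A ↦ B
    B ↦ CA
    C ↦ B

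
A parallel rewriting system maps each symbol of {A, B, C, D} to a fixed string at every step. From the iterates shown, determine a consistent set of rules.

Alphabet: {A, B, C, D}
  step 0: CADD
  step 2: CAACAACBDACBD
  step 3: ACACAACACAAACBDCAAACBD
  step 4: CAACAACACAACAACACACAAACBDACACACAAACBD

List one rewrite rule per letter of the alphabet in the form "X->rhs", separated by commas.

A->CA, B->AC, C->A, D->BD

  step 3 ⇒ step 4: ACACAACACAAACBDCAAACBD ⇒ CA·A·CA·A·CA·CA·A·CA·A·CA·CA·CA·A·AC·BD·A·CA·CA·CA·A·AC·BD
    A ↦ CA
    B ↦ AC
    C ↦ A
    D ↦ BD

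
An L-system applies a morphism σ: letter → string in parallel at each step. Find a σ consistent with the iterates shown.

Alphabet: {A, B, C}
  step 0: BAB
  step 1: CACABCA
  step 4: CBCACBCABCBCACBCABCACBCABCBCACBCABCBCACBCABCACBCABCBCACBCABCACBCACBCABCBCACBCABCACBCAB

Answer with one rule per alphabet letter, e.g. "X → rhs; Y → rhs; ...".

A->CAB, B->CA, C->CB

  step 0 ⇒ step 1: BAB ⇒ CA·CAB·CA
    A ↦ CAB
    B ↦ CA
    C ↦ CB  (constrained at step 1)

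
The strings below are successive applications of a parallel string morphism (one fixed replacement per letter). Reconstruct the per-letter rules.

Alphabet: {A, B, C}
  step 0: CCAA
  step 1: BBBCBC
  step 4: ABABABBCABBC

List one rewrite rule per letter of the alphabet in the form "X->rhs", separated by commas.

A->BC, B->A, C->B

  step 0 ⇒ step 1: CCAA ⇒ B·B·BC·BC
    A ↦ BC
    C ↦ B
    B ↦ A  (constrained at step 1)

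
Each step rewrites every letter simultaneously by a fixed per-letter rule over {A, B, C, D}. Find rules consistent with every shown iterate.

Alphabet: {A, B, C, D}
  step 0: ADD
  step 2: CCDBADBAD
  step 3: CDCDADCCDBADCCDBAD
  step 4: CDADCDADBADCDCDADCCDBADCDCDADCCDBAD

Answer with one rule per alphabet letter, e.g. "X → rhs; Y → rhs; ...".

  step 3 ⇒ step 4: CDCDADCCDBADCCDBAD ⇒ CD·AD·CD·AD·B·AD·CD·CD·AD·CCD·B·AD·CD·CD·AD·CCD·B·AD
    A ↦ B
    B ↦ CCD
    C ↦ CD
    D ↦ AD

A->B, B->CCD, C->CD, D->AD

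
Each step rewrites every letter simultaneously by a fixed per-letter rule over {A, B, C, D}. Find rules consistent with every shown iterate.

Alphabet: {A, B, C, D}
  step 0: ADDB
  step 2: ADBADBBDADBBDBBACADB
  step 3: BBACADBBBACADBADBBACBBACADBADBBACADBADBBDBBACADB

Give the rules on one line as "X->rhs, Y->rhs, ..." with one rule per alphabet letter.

A->B, B->ADB, C->D, D->BAC

  step 2 ⇒ step 3: ADBADBBDADBBDBBACADB ⇒ B·BAC·ADB·B·BAC·ADB·ADB·BAC·B·BAC·ADB·ADB·BAC·ADB·ADB·B·D·B·BAC·ADB
    A ↦ B
    B ↦ ADB
    C ↦ D
    D ↦ BAC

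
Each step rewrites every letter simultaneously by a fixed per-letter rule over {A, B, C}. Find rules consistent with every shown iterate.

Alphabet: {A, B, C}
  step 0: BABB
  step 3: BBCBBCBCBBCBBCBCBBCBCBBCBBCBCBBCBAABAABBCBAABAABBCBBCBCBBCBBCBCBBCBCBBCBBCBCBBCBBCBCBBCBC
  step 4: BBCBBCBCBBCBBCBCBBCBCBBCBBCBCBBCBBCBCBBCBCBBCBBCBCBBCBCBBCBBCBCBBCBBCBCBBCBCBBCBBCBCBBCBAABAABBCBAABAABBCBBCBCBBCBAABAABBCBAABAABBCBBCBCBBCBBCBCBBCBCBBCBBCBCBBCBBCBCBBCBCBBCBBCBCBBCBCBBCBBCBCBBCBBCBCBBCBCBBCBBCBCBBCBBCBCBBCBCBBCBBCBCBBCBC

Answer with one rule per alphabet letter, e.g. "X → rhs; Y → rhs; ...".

  step 3 ⇒ step 4: BBCBBCBCBBCBBCBCBBCBCBBCBBCBCBBCBAABAABBCBAABAABBCBBCBCBBCBBCBCBBCBCBBCBBCBCBBCBBCBCBBCBC ⇒ BBC·BBC·BC·BBC·BBC·BC·BBC·BC·BBC·BBC·BC·BBC·BBC·BC·BBC·BC·BBC·BBC·BC·BBC·BC·BBC·BBC·BC·BBC·BBC·BC·BBC·BC·BBC·BBC·BC·BBC·BAA·BAA·BBC·BAA·BAA·BBC·BBC·BC·BBC·BAA·BAA·BBC·BAA·BAA·BBC·BBC·BC·BBC·BBC·BC·BBC·BC·BBC·BBC·BC·BBC·BBC·BC·BBC·BC·BBC·BBC·BC·BBC·BC·BBC·BBC·BC·BBC·BBC·BC·BBC·BC·BBC·BBC·BC·BBC·BBC·BC·BBC·BC·BBC·BBC·BC·BBC·BC
    A ↦ BAA
    B ↦ BBC
    C ↦ BC

A->BAA, B->BBC, C->BC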